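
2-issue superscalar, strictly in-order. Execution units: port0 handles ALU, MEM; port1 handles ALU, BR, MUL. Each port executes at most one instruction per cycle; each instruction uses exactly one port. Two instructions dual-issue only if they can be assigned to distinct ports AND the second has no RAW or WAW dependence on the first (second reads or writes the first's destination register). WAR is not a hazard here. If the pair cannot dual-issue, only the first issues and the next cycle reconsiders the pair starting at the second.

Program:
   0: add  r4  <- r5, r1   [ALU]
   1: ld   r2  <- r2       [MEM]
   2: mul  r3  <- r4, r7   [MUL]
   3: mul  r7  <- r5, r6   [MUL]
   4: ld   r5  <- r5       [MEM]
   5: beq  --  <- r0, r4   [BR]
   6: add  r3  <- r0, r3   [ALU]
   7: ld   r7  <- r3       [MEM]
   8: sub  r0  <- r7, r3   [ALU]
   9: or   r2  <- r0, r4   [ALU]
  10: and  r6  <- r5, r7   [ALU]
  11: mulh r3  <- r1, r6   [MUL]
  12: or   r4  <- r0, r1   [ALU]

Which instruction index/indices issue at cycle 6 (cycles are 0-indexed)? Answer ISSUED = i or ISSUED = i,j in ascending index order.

t=0 i0/i1:add.ALU/ld.MEM ; pair
t=1 i2:mul.MUL ; no-port MUL/MUL
t=2 i3/i4:mul.MUL/ld.MEM ; pair
t=3 i5/i6:beq.BR/add.ALU ; pair
t=4 i7:ld.MEM ; RAW r7
t=5 i8:sub.ALU ; RAW r0
t=6 i9/i10:or.ALU/and.ALU ; pair
t=7 i11/i12:mulh.MUL/or.ALU ; pair

ISSUED = 9,10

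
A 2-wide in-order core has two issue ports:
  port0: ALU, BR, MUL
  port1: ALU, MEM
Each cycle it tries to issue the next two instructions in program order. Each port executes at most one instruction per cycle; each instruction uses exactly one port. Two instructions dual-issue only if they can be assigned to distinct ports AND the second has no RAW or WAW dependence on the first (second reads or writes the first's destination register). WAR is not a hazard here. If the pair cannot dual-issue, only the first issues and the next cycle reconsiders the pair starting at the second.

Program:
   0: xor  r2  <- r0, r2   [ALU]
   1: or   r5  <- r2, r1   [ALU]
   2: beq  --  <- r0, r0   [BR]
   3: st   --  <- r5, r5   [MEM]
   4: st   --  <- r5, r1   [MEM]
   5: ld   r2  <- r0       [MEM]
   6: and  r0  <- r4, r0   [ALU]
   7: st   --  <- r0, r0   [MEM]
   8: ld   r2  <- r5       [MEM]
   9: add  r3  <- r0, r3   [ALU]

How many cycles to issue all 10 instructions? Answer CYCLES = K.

CYCLES = 7

#0 head=0: xor.ALU i0 RAW r2
#1 head=1: or.ALU/beq.BR i1&i2 dual
#2 head=3: st.MEM i3 no-port MEM/MEM
#3 head=4: st.MEM i4 no-port MEM/MEM
#4 head=5: ld.MEM/and.ALU i5&i6 dual
#5 head=7: st.MEM i7 no-port MEM/MEM
#6 head=8: ld.MEM/add.ALU i8&i9 dual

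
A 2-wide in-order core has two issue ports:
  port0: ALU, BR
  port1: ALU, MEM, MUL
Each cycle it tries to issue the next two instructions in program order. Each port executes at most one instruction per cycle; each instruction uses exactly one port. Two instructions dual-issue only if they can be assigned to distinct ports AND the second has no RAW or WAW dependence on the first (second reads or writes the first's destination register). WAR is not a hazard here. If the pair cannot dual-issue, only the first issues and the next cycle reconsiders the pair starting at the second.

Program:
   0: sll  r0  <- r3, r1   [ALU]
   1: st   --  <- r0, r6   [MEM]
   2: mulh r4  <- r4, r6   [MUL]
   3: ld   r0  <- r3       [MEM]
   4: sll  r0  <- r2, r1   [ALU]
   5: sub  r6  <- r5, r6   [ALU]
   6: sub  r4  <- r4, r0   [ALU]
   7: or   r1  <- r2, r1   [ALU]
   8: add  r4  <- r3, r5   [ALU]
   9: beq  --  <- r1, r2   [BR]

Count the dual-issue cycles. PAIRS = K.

PAIRS = 3

c0: i0 sll.ALU  RAW r0
c1: i1 st.MEM  no-port MEM/MUL
c2: i2 mulh.MUL  no-port MUL/MEM
c3: i3 ld.MEM  WAW r0
c4: i4&i5 sll.ALU sub.ALU  dual
c5: i6&i7 sub.ALU or.ALU  dual
c6: i8&i9 add.ALU beq.BR  dual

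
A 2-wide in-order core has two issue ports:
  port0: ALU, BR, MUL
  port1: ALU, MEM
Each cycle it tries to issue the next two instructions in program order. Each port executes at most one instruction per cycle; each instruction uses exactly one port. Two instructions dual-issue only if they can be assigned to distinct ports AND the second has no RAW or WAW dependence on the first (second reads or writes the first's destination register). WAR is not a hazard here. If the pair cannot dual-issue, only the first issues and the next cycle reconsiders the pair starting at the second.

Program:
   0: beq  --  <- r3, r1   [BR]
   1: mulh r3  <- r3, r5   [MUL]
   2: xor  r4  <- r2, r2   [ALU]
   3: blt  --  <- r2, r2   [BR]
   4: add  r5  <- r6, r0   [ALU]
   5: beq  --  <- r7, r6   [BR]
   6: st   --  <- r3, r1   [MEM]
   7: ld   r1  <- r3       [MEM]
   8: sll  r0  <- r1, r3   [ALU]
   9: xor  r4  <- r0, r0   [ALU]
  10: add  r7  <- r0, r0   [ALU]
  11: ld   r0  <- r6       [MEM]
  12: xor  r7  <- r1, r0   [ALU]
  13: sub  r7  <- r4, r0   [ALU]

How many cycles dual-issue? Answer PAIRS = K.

[0] i0  beq.BR  -- no-port BR/MUL
[1] i1,i2  mulh.MUL xor.ALU  -- 2-wide
[2] i3,i4  blt.BR add.ALU  -- 2-wide
[3] i5,i6  beq.BR st.MEM  -- 2-wide
[4] i7  ld.MEM  -- RAW r1
[5] i8  sll.ALU  -- RAW r0
[6] i9,i10  xor.ALU add.ALU  -- 2-wide
[7] i11  ld.MEM  -- RAW r0
[8] i12  xor.ALU  -- WAW r7
[9] i13  sub.ALU  -- tail

PAIRS = 4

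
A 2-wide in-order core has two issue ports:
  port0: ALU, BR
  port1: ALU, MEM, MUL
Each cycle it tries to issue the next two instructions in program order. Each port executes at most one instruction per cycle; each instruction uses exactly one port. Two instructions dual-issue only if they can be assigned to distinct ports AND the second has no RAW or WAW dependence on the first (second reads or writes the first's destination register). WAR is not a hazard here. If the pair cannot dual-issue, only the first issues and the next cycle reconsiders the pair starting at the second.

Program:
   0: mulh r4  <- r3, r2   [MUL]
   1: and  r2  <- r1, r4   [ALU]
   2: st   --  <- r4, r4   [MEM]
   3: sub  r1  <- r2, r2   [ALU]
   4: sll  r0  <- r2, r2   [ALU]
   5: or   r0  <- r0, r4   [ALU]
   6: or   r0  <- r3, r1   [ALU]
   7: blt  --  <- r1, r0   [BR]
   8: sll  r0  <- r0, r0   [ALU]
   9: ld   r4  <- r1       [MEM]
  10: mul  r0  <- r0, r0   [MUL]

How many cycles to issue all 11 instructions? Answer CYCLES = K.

CYCLES = 8

t=0 i0:mulh ; RAW r4
t=1 i1,i2:and/st ; pair
t=2 i3,i4:sub/sll ; pair
t=3 i5:or ; WAW r0
t=4 i6:or ; RAW r0
t=5 i7,i8:blt/sll ; pair
t=6 i9:ld ; no-port MEM/MUL
t=7 i10:mul ; tail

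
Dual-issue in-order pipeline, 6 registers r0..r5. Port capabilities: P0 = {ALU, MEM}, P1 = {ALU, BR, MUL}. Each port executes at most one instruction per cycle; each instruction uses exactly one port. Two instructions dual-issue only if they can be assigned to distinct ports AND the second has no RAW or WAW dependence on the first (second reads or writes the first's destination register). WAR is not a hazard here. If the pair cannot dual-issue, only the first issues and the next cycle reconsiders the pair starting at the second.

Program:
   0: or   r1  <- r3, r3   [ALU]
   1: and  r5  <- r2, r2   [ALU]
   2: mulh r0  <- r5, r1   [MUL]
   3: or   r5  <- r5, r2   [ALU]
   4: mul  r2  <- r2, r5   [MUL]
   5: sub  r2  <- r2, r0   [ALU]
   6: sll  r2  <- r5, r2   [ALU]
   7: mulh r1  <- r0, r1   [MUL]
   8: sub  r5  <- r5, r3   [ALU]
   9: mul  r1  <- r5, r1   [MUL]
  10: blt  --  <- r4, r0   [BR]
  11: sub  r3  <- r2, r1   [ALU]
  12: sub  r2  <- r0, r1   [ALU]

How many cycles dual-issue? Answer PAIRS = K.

#0 head=0: or.ALU and.ALU i0+i1 2-wide
#1 head=2: mulh.MUL or.ALU i2+i3 2-wide
#2 head=4: mul.MUL i4 RAW+WAW r2
#3 head=5: sub.ALU i5 RAW+WAW r2
#4 head=6: sll.ALU mulh.MUL i6+i7 2-wide
#5 head=8: sub.ALU i8 RAW r5
#6 head=9: mul.MUL i9 no-port MUL/BR
#7 head=10: blt.BR sub.ALU i10+i11 2-wide
#8 head=12: sub.ALU i12 tail

PAIRS = 4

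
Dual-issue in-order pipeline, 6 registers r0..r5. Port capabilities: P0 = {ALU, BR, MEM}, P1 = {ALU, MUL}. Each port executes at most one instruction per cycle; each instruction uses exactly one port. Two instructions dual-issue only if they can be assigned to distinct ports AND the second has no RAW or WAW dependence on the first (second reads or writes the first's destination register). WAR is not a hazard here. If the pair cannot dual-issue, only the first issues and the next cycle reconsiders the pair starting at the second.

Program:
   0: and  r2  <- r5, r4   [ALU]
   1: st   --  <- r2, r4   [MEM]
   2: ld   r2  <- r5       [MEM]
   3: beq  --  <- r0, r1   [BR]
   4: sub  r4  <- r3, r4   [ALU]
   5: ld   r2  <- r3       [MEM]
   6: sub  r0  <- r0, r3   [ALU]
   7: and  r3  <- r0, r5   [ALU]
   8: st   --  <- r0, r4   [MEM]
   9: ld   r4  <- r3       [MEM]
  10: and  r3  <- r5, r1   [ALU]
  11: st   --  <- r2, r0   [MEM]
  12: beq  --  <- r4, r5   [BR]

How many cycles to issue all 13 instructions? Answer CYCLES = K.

CYCLES = 9

t=0 i0:and ; RAW r2
t=1 i1:st ; no-port MEM/MEM
t=2 i2:ld ; no-port MEM/BR
t=3 i3,i4:beq;sub ; dual
t=4 i5,i6:ld;sub ; dual
t=5 i7,i8:and;st ; dual
t=6 i9,i10:ld;and ; dual
t=7 i11:st ; no-port MEM/BR
t=8 i12:beq ; tail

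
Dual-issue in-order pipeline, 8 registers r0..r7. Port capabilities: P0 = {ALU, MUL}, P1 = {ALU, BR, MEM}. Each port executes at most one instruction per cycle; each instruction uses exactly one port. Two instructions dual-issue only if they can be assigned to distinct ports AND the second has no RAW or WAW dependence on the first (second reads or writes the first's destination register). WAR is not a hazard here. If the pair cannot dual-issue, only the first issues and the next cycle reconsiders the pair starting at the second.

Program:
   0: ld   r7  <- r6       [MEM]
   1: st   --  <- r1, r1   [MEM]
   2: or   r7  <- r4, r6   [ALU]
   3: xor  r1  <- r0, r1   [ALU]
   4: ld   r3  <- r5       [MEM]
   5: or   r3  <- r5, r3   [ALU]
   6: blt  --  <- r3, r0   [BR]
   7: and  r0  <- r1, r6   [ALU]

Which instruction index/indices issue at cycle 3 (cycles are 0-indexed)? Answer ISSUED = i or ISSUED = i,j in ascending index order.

ISSUED = 5

[0] i0  ld  -- no-port MEM/MEM
[1] i1/i2  st/or  -- 2-wide
[2] i3/i4  xor/ld  -- 2-wide
[3] i5  or  -- RAW r3
[4] i6/i7  blt/and  -- 2-wide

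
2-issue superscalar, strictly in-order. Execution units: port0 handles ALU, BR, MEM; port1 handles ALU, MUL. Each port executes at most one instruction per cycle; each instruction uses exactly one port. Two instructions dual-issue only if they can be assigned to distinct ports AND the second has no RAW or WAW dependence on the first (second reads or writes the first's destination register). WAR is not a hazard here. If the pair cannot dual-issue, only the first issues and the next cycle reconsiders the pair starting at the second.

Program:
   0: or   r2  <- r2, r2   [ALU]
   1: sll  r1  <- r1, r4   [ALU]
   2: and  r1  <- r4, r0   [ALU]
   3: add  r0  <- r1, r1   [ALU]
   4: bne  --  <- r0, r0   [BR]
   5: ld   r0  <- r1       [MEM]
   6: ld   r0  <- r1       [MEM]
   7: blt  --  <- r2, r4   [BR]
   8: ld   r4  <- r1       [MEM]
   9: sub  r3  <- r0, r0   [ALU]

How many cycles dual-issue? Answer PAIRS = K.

PAIRS = 2

  cy0 -> i0,i1 (or+sll) dual
  cy1 -> i2 (and) RAW r1
  cy2 -> i3 (add) RAW r0
  cy3 -> i4 (bne) no-port BR/MEM
  cy4 -> i5 (ld) no-port MEM/MEM
  cy5 -> i6 (ld) no-port MEM/BR
  cy6 -> i7 (blt) no-port BR/MEM
  cy7 -> i8,i9 (ld+sub) dual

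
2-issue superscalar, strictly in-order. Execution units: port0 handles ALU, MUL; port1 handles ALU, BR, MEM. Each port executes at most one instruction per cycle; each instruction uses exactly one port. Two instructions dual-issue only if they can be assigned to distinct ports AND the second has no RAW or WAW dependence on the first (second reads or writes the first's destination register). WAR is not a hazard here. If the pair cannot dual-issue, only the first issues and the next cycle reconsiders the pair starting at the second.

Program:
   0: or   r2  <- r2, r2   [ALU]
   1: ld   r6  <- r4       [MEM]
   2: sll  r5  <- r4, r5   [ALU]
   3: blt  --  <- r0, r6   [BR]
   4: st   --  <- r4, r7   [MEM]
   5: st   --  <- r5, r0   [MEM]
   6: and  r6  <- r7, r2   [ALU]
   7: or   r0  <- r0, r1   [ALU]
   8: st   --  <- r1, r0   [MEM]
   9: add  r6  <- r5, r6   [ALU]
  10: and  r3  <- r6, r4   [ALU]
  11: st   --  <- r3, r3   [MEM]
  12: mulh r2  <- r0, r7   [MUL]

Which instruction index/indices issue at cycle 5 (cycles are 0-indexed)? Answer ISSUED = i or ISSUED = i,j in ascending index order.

#0 head=0: or.ALU ld.MEM i0,i1 dual
#1 head=2: sll.ALU blt.BR i2,i3 dual
#2 head=4: st.MEM i4 no-port MEM/MEM
#3 head=5: st.MEM and.ALU i5,i6 dual
#4 head=7: or.ALU i7 RAW r0
#5 head=8: st.MEM add.ALU i8,i9 dual
#6 head=10: and.ALU i10 RAW r3
#7 head=11: st.MEM mulh.MUL i11,i12 dual

ISSUED = 8,9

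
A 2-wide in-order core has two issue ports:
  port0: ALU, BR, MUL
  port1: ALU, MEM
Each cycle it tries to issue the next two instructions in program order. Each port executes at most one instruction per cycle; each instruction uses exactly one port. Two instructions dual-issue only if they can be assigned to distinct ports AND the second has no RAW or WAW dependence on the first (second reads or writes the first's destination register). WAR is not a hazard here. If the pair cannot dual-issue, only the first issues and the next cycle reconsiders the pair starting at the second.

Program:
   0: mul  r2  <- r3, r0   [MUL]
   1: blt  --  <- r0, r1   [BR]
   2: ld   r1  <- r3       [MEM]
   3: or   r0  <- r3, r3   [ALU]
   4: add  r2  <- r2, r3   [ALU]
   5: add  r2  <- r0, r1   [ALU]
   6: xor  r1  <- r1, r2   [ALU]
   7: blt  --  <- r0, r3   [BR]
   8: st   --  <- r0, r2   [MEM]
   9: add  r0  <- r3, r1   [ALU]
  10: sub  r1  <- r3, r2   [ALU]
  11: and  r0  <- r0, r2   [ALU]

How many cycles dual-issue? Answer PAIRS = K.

t=0 i0:mul.MUL ; no-port MUL/BR
t=1 i1,i2:blt.BR;ld.MEM ; 2-wide
t=2 i3,i4:or.ALU;add.ALU ; 2-wide
t=3 i5:add.ALU ; RAW r2
t=4 i6,i7:xor.ALU;blt.BR ; 2-wide
t=5 i8,i9:st.MEM;add.ALU ; 2-wide
t=6 i10,i11:sub.ALU;and.ALU ; 2-wide

PAIRS = 5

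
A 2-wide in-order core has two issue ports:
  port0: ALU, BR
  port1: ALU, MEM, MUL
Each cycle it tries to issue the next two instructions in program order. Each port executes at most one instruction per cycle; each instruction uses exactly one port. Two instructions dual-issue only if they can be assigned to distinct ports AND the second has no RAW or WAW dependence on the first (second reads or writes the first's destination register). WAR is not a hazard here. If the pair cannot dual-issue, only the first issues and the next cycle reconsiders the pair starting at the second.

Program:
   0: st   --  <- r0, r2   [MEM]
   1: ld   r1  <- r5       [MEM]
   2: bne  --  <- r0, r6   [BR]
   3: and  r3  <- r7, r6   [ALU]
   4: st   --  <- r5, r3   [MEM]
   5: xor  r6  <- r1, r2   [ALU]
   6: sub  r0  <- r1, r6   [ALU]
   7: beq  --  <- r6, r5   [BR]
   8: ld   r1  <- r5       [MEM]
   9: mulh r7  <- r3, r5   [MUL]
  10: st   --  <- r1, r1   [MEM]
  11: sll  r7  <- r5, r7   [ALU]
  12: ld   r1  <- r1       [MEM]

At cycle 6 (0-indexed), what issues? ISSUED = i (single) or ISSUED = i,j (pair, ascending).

#0 head=0: st i0 no-port MEM/MEM
#1 head=1: ld/bne i1/i2 2-wide
#2 head=3: and i3 RAW r3
#3 head=4: st/xor i4/i5 2-wide
#4 head=6: sub/beq i6/i7 2-wide
#5 head=8: ld i8 no-port MEM/MUL
#6 head=9: mulh i9 no-port MUL/MEM
#7 head=10: st/sll i10/i11 2-wide
#8 head=12: ld i12 tail

ISSUED = 9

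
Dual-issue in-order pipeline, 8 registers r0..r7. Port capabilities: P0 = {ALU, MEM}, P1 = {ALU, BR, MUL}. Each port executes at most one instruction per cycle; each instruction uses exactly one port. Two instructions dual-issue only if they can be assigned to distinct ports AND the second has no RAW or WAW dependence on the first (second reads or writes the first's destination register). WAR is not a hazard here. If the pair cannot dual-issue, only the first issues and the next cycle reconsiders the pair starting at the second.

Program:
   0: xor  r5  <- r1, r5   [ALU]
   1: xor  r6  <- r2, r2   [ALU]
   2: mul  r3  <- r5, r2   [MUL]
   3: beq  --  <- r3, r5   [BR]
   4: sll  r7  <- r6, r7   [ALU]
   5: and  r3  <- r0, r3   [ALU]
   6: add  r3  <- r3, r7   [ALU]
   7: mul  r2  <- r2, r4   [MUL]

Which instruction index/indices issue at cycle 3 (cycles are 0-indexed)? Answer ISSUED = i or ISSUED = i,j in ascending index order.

#0 head=0: xor.ALU/xor.ALU i0,i1 pair
#1 head=2: mul.MUL i2 no-port MUL/BR
#2 head=3: beq.BR/sll.ALU i3,i4 pair
#3 head=5: and.ALU i5 RAW+WAW r3
#4 head=6: add.ALU/mul.MUL i6,i7 pair

ISSUED = 5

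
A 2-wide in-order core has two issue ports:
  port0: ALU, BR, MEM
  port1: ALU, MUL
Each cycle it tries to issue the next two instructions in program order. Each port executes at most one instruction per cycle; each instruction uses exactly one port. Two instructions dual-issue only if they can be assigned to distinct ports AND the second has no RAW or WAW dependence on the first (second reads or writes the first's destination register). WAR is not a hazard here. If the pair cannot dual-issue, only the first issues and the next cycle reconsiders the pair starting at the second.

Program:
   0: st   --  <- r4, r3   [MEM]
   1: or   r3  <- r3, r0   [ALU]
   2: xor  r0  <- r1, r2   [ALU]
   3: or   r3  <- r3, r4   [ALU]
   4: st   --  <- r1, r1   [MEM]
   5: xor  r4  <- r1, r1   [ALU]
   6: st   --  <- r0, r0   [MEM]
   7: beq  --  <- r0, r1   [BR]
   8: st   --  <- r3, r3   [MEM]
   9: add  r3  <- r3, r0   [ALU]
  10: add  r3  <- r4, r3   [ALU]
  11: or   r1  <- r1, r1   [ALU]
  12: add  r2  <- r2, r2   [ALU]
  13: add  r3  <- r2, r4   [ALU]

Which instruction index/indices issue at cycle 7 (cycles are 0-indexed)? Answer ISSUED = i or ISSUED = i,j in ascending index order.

  cy0 -> i0&i1 (st.MEM;or.ALU) pair
  cy1 -> i2&i3 (xor.ALU;or.ALU) pair
  cy2 -> i4&i5 (st.MEM;xor.ALU) pair
  cy3 -> i6 (st.MEM) no-port MEM/BR
  cy4 -> i7 (beq.BR) no-port BR/MEM
  cy5 -> i8&i9 (st.MEM;add.ALU) pair
  cy6 -> i10&i11 (add.ALU;or.ALU) pair
  cy7 -> i12 (add.ALU) RAW r2
  cy8 -> i13 (add.ALU) tail

ISSUED = 12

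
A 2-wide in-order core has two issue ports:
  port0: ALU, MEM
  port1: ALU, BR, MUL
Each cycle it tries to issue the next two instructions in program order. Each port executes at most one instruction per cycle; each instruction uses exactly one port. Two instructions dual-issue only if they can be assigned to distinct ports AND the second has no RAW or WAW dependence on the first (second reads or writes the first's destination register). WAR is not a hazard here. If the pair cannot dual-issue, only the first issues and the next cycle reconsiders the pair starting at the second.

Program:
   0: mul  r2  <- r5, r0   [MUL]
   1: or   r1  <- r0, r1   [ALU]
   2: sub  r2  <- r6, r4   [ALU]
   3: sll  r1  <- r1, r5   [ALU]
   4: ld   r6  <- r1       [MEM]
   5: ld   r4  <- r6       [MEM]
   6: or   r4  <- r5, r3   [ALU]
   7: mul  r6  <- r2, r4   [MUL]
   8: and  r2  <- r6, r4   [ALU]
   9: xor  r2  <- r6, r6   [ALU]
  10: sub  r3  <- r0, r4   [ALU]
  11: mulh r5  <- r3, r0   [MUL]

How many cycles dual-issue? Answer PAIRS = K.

PAIRS = 3

t=0 i0,i1:mul.MUL/or.ALU ; dual
t=1 i2,i3:sub.ALU/sll.ALU ; dual
t=2 i4:ld.MEM ; no-port MEM/MEM
t=3 i5:ld.MEM ; WAW r4
t=4 i6:or.ALU ; RAW r4
t=5 i7:mul.MUL ; RAW r6
t=6 i8:and.ALU ; WAW r2
t=7 i9,i10:xor.ALU/sub.ALU ; dual
t=8 i11:mulh.MUL ; tail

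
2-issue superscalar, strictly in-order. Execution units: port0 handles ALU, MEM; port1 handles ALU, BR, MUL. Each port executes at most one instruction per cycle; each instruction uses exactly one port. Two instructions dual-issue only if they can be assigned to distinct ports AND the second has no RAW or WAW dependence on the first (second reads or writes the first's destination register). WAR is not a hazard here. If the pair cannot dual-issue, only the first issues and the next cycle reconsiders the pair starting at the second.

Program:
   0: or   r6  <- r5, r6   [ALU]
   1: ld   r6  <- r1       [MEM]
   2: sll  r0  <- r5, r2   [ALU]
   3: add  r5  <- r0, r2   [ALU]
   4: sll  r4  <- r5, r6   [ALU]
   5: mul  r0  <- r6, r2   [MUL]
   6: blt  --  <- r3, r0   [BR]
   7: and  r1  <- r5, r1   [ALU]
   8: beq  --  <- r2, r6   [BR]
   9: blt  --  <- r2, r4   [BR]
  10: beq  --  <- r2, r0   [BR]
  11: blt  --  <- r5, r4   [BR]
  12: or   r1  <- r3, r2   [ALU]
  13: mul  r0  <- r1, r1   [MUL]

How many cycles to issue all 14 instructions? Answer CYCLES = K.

#0 head=0: or.ALU i0 WAW r6
#1 head=1: ld.MEM;sll.ALU i1,i2 dual
#2 head=3: add.ALU i3 RAW r5
#3 head=4: sll.ALU;mul.MUL i4,i5 dual
#4 head=6: blt.BR;and.ALU i6,i7 dual
#5 head=8: beq.BR i8 no-port BR/BR
#6 head=9: blt.BR i9 no-port BR/BR
#7 head=10: beq.BR i10 no-port BR/BR
#8 head=11: blt.BR;or.ALU i11,i12 dual
#9 head=13: mul.MUL i13 tail

CYCLES = 10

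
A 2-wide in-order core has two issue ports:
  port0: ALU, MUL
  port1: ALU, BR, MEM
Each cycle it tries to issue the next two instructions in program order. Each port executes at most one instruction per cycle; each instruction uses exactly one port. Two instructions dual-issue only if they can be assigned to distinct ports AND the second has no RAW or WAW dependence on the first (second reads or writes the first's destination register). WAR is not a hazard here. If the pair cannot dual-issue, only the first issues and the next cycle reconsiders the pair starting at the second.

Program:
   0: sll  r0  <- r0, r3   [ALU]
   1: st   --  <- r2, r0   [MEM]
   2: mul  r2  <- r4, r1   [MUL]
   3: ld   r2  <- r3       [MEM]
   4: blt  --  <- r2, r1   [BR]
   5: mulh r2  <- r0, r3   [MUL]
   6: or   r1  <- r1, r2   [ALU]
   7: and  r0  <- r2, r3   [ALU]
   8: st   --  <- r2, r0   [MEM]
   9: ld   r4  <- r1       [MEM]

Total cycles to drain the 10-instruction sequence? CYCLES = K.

CYCLES = 7

#0 head=0: sll.ALU i0 RAW r0
#1 head=1: st.MEM mul.MUL i1,i2 pair
#2 head=3: ld.MEM i3 no-port MEM/BR
#3 head=4: blt.BR mulh.MUL i4,i5 pair
#4 head=6: or.ALU and.ALU i6,i7 pair
#5 head=8: st.MEM i8 no-port MEM/MEM
#6 head=9: ld.MEM i9 tail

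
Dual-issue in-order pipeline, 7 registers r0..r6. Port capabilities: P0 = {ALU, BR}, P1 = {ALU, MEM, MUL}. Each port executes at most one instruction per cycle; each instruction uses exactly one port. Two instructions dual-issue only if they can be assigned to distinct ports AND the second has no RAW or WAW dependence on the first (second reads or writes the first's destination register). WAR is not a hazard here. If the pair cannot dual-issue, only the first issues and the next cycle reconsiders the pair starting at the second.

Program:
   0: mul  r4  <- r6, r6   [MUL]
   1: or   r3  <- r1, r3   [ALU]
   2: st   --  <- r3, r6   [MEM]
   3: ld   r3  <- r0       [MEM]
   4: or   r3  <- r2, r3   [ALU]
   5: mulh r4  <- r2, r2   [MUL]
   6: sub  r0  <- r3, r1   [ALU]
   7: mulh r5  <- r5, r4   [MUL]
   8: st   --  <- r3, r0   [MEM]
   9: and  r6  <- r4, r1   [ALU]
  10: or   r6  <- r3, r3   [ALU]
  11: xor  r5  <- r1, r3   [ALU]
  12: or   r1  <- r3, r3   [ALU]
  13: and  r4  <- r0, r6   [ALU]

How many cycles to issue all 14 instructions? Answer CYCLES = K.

  cy0 -> i0,i1 (mul.MUL/or.ALU) dual
  cy1 -> i2 (st.MEM) no-port MEM/MEM
  cy2 -> i3 (ld.MEM) RAW+WAW r3
  cy3 -> i4,i5 (or.ALU/mulh.MUL) dual
  cy4 -> i6,i7 (sub.ALU/mulh.MUL) dual
  cy5 -> i8,i9 (st.MEM/and.ALU) dual
  cy6 -> i10,i11 (or.ALU/xor.ALU) dual
  cy7 -> i12,i13 (or.ALU/and.ALU) dual

CYCLES = 8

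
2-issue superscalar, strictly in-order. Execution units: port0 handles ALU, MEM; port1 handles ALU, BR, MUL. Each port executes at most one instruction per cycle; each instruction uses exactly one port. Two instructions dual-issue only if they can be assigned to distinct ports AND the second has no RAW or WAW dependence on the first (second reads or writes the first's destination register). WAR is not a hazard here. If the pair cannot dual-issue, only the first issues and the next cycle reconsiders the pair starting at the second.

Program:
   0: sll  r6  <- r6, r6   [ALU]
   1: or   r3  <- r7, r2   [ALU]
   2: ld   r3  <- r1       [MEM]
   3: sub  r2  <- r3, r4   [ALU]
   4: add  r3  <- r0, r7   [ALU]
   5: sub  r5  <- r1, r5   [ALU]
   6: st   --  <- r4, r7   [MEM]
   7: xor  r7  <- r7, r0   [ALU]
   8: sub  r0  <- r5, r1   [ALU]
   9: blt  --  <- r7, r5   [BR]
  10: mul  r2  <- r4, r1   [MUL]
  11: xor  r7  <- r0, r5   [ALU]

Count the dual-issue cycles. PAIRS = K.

PAIRS = 5

t=0 i0/i1:sll or ; dual
t=1 i2:ld ; RAW r3
t=2 i3/i4:sub add ; dual
t=3 i5/i6:sub st ; dual
t=4 i7/i8:xor sub ; dual
t=5 i9:blt ; no-port BR/MUL
t=6 i10/i11:mul xor ; dual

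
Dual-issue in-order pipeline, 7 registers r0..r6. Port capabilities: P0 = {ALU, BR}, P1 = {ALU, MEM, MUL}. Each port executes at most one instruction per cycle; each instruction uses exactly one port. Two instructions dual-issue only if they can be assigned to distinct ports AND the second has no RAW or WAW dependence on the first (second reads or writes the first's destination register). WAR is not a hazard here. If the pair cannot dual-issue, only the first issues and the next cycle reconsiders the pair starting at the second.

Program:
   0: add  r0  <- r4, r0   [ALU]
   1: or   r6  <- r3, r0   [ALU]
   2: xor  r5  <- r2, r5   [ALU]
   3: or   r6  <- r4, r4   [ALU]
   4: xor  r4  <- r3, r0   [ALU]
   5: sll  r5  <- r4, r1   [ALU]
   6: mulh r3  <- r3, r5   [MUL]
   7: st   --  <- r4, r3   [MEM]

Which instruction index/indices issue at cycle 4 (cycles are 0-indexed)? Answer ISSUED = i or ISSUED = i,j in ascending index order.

ISSUED = 6

0. add @i0  | RAW r0
1. or/xor @i1&i2  | dual
2. or/xor @i3&i4  | dual
3. sll @i5  | RAW r5
4. mulh @i6  | no-port MUL/MEM
5. st @i7  | tail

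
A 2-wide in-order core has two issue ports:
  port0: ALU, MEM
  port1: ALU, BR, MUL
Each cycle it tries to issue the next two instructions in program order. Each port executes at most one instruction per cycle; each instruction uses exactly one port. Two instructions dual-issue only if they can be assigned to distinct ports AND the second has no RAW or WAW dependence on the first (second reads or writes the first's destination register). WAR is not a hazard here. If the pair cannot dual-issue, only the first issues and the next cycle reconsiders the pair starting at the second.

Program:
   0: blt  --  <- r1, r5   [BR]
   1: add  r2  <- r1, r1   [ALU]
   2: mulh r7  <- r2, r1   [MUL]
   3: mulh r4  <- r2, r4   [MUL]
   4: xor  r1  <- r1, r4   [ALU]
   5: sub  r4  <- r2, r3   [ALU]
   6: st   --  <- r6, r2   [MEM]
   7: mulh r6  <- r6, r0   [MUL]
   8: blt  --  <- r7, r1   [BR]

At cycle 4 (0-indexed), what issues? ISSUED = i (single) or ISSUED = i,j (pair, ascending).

0. blt+add @i0/i1  | dual
1. mulh @i2  | no-port MUL/MUL
2. mulh @i3  | RAW r4
3. xor+sub @i4/i5  | dual
4. st+mulh @i6/i7  | dual
5. blt @i8  | tail

ISSUED = 6,7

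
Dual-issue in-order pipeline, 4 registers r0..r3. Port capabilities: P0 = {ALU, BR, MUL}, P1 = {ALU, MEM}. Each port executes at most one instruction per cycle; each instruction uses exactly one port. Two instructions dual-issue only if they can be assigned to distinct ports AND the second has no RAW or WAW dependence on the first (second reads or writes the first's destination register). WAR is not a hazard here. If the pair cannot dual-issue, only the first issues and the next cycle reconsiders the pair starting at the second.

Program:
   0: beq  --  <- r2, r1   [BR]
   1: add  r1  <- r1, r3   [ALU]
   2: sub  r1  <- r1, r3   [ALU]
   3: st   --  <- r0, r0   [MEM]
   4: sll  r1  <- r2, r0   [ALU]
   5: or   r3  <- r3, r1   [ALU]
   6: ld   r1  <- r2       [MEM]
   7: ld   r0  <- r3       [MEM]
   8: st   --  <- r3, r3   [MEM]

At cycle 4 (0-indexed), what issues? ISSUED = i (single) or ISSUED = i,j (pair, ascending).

c0: i0,i1 beq add  dual
c1: i2,i3 sub st  dual
c2: i4 sll  RAW r1
c3: i5,i6 or ld  dual
c4: i7 ld  no-port MEM/MEM
c5: i8 st  tail

ISSUED = 7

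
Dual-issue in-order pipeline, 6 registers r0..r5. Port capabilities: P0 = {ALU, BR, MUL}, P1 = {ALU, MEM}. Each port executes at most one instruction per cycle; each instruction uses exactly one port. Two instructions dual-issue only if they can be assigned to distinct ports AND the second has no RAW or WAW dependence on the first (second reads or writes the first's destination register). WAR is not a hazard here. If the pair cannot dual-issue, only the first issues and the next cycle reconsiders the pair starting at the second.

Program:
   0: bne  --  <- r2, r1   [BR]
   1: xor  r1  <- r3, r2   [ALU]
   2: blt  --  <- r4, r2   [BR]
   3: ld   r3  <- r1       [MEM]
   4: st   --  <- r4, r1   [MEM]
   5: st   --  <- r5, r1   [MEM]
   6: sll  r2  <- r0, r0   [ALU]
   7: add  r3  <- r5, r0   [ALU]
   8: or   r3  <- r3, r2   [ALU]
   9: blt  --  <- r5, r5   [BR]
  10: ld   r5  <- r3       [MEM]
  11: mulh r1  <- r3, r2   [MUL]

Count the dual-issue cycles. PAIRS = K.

c0: i0&i1 bne;xor  2-wide
c1: i2&i3 blt;ld  2-wide
c2: i4 st  no-port MEM/MEM
c3: i5&i6 st;sll  2-wide
c4: i7 add  RAW+WAW r3
c5: i8&i9 or;blt  2-wide
c6: i10&i11 ld;mulh  2-wide

PAIRS = 5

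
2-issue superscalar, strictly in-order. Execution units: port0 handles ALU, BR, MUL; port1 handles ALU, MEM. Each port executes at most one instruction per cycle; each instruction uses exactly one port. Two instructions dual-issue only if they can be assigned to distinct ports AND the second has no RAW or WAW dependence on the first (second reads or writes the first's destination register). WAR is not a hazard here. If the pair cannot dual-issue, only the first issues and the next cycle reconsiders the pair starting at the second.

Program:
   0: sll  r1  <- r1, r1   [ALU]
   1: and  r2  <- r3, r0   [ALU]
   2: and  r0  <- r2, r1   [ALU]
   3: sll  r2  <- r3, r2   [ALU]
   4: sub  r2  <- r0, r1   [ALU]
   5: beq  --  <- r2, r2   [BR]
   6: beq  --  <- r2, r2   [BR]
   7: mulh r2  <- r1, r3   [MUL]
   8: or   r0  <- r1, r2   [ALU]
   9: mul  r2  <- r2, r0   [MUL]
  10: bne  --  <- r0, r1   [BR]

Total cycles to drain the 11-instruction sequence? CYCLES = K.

t=0 i0,i1:sll.ALU and.ALU ; dual
t=1 i2,i3:and.ALU sll.ALU ; dual
t=2 i4:sub.ALU ; RAW r2
t=3 i5:beq.BR ; no-port BR/BR
t=4 i6:beq.BR ; no-port BR/MUL
t=5 i7:mulh.MUL ; RAW r2
t=6 i8:or.ALU ; RAW r0
t=7 i9:mul.MUL ; no-port MUL/BR
t=8 i10:bne.BR ; tail

CYCLES = 9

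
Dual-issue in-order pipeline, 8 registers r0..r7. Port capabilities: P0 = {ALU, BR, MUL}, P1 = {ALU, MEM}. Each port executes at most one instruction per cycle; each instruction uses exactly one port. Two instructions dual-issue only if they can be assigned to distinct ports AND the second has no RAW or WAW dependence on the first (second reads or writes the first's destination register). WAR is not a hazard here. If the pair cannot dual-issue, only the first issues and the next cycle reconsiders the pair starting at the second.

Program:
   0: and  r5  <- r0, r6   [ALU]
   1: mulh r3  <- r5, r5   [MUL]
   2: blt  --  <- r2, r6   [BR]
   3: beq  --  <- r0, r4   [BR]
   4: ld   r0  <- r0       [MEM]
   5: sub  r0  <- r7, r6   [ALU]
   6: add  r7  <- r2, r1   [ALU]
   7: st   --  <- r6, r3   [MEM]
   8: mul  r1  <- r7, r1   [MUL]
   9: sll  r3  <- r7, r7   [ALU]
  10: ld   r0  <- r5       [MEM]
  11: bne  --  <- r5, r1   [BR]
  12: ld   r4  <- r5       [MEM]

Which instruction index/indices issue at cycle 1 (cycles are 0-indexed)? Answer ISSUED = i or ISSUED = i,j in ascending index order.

  cy0 -> i0 (and.ALU) RAW r5
  cy1 -> i1 (mulh.MUL) no-port MUL/BR
  cy2 -> i2 (blt.BR) no-port BR/BR
  cy3 -> i3/i4 (beq.BR+ld.MEM) pair
  cy4 -> i5/i6 (sub.ALU+add.ALU) pair
  cy5 -> i7/i8 (st.MEM+mul.MUL) pair
  cy6 -> i9/i10 (sll.ALU+ld.MEM) pair
  cy7 -> i11/i12 (bne.BR+ld.MEM) pair

ISSUED = 1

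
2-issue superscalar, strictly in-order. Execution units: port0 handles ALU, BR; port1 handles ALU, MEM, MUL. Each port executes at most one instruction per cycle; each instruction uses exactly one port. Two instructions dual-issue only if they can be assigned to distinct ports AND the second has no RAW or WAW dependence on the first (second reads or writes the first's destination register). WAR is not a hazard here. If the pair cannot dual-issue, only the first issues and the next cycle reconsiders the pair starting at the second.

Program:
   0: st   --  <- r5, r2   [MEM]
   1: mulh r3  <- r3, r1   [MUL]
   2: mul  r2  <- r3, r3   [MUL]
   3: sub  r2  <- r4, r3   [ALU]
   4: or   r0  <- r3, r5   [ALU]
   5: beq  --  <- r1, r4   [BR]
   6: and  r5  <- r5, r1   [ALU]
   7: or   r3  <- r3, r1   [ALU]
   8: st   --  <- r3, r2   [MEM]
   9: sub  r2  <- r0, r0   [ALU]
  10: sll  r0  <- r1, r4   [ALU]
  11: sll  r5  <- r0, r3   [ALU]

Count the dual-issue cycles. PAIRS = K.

c0: i0 st  no-port MEM/MUL
c1: i1 mulh  no-port MUL/MUL
c2: i2 mul  WAW r2
c3: i3&i4 sub;or  pair
c4: i5&i6 beq;and  pair
c5: i7 or  RAW r3
c6: i8&i9 st;sub  pair
c7: i10 sll  RAW r0
c8: i11 sll  tail

PAIRS = 3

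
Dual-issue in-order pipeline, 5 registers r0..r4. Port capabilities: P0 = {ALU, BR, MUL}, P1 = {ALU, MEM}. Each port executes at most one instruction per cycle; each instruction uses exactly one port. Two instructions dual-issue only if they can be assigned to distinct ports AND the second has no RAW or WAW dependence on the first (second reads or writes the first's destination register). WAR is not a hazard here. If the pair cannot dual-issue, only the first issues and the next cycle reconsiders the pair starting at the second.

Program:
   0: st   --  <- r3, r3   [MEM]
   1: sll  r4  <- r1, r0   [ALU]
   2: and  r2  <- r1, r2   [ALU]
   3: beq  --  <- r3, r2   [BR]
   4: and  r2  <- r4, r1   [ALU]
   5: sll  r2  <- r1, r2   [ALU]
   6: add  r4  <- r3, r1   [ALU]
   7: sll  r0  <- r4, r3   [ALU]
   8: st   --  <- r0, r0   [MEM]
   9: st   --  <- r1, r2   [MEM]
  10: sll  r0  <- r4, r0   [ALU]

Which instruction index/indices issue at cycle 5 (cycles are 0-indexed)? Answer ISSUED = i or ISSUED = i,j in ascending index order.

ISSUED = 8

#0 head=0: st.MEM/sll.ALU i0+i1 dual
#1 head=2: and.ALU i2 RAW r2
#2 head=3: beq.BR/and.ALU i3+i4 dual
#3 head=5: sll.ALU/add.ALU i5+i6 dual
#4 head=7: sll.ALU i7 RAW r0
#5 head=8: st.MEM i8 no-port MEM/MEM
#6 head=9: st.MEM/sll.ALU i9+i10 dual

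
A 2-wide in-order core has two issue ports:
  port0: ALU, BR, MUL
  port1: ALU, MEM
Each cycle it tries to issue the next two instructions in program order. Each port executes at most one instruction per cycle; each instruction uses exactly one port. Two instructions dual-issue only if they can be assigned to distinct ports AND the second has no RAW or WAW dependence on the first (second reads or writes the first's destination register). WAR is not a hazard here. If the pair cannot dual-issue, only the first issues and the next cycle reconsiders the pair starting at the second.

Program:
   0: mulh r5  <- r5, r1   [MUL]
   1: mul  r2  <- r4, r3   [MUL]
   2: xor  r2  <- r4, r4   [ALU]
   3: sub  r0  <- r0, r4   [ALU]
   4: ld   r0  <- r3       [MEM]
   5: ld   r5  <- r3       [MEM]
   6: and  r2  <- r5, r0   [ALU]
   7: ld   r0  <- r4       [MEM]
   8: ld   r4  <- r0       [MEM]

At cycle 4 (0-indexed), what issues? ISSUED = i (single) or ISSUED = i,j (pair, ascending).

#0 head=0: mulh.MUL i0 no-port MUL/MUL
#1 head=1: mul.MUL i1 WAW r2
#2 head=2: xor.ALU sub.ALU i2+i3 pair
#3 head=4: ld.MEM i4 no-port MEM/MEM
#4 head=5: ld.MEM i5 RAW r5
#5 head=6: and.ALU ld.MEM i6+i7 pair
#6 head=8: ld.MEM i8 tail

ISSUED = 5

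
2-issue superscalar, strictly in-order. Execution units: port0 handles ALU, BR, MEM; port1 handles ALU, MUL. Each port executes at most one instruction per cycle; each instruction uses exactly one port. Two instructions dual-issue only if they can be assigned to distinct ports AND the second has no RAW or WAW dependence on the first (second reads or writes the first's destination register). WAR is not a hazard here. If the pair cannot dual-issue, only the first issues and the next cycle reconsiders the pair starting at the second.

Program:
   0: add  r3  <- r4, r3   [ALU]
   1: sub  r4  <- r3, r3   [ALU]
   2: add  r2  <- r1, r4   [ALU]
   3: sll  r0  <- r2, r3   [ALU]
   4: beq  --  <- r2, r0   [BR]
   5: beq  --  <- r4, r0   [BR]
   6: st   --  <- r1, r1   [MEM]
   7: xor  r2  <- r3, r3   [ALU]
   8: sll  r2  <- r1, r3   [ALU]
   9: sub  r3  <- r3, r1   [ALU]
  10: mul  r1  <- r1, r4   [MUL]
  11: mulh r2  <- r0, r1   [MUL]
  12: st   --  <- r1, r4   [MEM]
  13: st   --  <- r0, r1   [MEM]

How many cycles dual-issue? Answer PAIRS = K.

t=0 i0:add.ALU ; RAW r3
t=1 i1:sub.ALU ; RAW r4
t=2 i2:add.ALU ; RAW r2
t=3 i3:sll.ALU ; RAW r0
t=4 i4:beq.BR ; no-port BR/BR
t=5 i5:beq.BR ; no-port BR/MEM
t=6 i6&i7:st.MEM xor.ALU ; pair
t=7 i8&i9:sll.ALU sub.ALU ; pair
t=8 i10:mul.MUL ; no-port MUL/MUL
t=9 i11&i12:mulh.MUL st.MEM ; pair
t=10 i13:st.MEM ; tail

PAIRS = 3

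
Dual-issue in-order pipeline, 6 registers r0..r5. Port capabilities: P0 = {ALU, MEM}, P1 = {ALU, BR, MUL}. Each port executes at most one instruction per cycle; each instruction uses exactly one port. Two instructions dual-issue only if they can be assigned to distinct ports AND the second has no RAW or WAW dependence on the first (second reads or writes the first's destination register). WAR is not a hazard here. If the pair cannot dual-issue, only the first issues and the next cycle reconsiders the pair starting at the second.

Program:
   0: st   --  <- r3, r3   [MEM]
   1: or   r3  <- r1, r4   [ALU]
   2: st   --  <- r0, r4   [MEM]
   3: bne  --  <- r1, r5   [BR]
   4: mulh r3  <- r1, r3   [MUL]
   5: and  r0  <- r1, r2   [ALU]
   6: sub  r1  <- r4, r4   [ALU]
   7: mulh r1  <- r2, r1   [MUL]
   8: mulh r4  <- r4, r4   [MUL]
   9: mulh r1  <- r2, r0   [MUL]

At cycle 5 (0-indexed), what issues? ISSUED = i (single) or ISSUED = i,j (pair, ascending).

ISSUED = 8

c0: i0,i1 st.MEM or.ALU  2-wide
c1: i2,i3 st.MEM bne.BR  2-wide
c2: i4,i5 mulh.MUL and.ALU  2-wide
c3: i6 sub.ALU  RAW+WAW r1
c4: i7 mulh.MUL  no-port MUL/MUL
c5: i8 mulh.MUL  no-port MUL/MUL
c6: i9 mulh.MUL  tail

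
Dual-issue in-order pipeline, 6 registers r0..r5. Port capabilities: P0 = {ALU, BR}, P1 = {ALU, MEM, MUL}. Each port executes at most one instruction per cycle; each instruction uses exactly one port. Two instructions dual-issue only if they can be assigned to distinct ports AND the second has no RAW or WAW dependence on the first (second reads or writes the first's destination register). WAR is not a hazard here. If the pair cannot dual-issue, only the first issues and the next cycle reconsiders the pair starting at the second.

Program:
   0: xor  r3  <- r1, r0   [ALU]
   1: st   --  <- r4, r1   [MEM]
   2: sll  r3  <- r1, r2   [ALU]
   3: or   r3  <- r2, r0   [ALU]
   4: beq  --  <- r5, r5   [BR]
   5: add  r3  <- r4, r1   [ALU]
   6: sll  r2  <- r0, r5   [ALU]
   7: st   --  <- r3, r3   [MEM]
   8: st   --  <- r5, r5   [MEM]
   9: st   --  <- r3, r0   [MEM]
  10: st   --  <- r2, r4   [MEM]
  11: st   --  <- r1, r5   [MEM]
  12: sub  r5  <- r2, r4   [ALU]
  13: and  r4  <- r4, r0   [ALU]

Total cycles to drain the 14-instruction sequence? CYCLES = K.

CYCLES = 10

c0: i0+i1 xor st  pair
c1: i2 sll  WAW r3
c2: i3+i4 or beq  pair
c3: i5+i6 add sll  pair
c4: i7 st  no-port MEM/MEM
c5: i8 st  no-port MEM/MEM
c6: i9 st  no-port MEM/MEM
c7: i10 st  no-port MEM/MEM
c8: i11+i12 st sub  pair
c9: i13 and  tail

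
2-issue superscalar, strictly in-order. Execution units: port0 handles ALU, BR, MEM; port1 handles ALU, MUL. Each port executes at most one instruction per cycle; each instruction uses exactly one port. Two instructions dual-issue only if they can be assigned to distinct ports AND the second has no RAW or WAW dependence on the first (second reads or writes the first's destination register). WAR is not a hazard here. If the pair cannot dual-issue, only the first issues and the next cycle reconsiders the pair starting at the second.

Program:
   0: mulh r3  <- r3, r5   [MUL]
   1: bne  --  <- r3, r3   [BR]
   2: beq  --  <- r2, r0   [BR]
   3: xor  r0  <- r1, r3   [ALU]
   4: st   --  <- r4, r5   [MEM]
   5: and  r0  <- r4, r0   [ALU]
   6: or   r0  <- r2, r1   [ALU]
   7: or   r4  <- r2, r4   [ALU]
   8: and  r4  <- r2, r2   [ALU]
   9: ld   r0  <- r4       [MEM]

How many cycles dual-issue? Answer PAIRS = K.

PAIRS = 3

  cy0 -> i0 (mulh.MUL) RAW r3
  cy1 -> i1 (bne.BR) no-port BR/BR
  cy2 -> i2,i3 (beq.BR xor.ALU) pair
  cy3 -> i4,i5 (st.MEM and.ALU) pair
  cy4 -> i6,i7 (or.ALU or.ALU) pair
  cy5 -> i8 (and.ALU) RAW r4
  cy6 -> i9 (ld.MEM) tail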